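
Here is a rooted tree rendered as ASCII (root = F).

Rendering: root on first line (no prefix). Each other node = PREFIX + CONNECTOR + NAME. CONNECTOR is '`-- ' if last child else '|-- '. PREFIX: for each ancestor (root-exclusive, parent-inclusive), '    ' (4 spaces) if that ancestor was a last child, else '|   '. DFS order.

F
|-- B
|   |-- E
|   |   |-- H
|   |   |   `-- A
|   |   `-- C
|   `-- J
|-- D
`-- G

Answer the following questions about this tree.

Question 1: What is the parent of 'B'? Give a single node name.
Answer: F

Derivation:
Scan adjacency: B appears as child of F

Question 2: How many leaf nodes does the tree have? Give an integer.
Leaves (nodes with no children): A, C, D, G, J

Answer: 5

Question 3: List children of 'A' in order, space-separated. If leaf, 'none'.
Answer: none

Derivation:
Node A's children (from adjacency): (leaf)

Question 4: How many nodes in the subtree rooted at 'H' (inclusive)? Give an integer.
Answer: 2

Derivation:
Subtree rooted at H contains: A, H
Count = 2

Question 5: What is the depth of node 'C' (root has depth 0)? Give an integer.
Path from root to C: F -> B -> E -> C
Depth = number of edges = 3

Answer: 3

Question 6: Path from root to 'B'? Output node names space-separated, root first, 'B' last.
Answer: F B

Derivation:
Walk down from root: F -> B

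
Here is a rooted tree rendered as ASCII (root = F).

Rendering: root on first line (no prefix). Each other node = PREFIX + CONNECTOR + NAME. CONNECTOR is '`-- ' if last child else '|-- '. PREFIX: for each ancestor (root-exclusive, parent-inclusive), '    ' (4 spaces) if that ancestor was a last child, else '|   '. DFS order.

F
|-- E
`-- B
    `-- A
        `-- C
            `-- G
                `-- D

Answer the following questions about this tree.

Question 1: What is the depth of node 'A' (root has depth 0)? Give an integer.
Path from root to A: F -> B -> A
Depth = number of edges = 2

Answer: 2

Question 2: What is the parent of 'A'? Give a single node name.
Scan adjacency: A appears as child of B

Answer: B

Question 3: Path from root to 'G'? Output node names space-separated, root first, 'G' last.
Walk down from root: F -> B -> A -> C -> G

Answer: F B A C G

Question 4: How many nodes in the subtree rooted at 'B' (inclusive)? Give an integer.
Answer: 5

Derivation:
Subtree rooted at B contains: A, B, C, D, G
Count = 5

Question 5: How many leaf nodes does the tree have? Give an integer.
Leaves (nodes with no children): D, E

Answer: 2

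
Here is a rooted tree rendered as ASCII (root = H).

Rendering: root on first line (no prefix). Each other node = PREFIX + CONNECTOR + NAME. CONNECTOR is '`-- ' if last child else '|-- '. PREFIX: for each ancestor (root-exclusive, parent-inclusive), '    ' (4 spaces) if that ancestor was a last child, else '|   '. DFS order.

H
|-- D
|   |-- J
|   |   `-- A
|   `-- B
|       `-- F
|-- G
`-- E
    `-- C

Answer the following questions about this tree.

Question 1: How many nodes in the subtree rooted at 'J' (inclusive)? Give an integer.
Answer: 2

Derivation:
Subtree rooted at J contains: A, J
Count = 2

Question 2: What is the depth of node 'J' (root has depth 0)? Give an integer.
Path from root to J: H -> D -> J
Depth = number of edges = 2

Answer: 2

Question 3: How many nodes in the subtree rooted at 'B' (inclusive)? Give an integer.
Subtree rooted at B contains: B, F
Count = 2

Answer: 2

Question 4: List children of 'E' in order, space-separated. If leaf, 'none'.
Node E's children (from adjacency): C

Answer: C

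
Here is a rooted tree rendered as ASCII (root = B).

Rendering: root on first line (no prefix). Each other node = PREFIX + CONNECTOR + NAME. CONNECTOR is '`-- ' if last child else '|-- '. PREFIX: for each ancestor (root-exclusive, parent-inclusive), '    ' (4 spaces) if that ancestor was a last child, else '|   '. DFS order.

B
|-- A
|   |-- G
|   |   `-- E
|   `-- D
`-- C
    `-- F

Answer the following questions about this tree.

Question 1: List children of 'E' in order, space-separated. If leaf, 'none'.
Node E's children (from adjacency): (leaf)

Answer: none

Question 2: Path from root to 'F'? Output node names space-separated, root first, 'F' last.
Answer: B C F

Derivation:
Walk down from root: B -> C -> F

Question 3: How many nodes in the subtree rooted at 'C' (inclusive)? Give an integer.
Answer: 2

Derivation:
Subtree rooted at C contains: C, F
Count = 2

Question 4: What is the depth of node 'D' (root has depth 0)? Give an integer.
Path from root to D: B -> A -> D
Depth = number of edges = 2

Answer: 2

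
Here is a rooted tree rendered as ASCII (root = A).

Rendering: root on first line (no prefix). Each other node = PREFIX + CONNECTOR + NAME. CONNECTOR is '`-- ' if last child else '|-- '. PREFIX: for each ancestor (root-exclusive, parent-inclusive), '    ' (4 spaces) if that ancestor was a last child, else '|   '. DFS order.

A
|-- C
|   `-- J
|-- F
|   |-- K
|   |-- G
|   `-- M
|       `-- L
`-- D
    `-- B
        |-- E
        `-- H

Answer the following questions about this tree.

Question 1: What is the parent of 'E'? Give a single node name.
Answer: B

Derivation:
Scan adjacency: E appears as child of B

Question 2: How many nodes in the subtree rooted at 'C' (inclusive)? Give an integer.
Subtree rooted at C contains: C, J
Count = 2

Answer: 2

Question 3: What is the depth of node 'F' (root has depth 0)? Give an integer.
Path from root to F: A -> F
Depth = number of edges = 1

Answer: 1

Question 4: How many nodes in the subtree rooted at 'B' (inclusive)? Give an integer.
Subtree rooted at B contains: B, E, H
Count = 3

Answer: 3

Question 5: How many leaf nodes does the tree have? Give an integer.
Answer: 6

Derivation:
Leaves (nodes with no children): E, G, H, J, K, L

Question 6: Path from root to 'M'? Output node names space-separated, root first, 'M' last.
Answer: A F M

Derivation:
Walk down from root: A -> F -> M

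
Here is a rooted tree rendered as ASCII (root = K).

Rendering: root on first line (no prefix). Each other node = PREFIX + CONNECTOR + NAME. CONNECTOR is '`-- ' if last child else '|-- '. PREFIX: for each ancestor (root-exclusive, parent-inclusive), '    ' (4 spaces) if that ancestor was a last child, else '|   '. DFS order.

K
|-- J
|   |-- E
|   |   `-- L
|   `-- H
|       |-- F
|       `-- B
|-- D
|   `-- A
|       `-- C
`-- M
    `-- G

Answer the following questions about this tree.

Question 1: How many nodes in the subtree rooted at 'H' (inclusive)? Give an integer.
Subtree rooted at H contains: B, F, H
Count = 3

Answer: 3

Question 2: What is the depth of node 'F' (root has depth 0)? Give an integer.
Path from root to F: K -> J -> H -> F
Depth = number of edges = 3

Answer: 3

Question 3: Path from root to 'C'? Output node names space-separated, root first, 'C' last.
Answer: K D A C

Derivation:
Walk down from root: K -> D -> A -> C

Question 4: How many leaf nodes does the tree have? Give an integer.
Answer: 5

Derivation:
Leaves (nodes with no children): B, C, F, G, L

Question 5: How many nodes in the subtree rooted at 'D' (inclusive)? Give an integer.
Answer: 3

Derivation:
Subtree rooted at D contains: A, C, D
Count = 3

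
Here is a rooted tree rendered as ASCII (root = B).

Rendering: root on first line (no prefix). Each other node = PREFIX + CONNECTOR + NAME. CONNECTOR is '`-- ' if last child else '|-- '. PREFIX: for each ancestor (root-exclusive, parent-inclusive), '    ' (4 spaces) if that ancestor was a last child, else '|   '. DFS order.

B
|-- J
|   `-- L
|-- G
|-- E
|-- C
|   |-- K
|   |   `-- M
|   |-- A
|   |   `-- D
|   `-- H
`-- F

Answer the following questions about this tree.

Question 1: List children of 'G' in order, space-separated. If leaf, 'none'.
Answer: none

Derivation:
Node G's children (from adjacency): (leaf)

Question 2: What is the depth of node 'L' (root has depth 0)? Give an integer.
Answer: 2

Derivation:
Path from root to L: B -> J -> L
Depth = number of edges = 2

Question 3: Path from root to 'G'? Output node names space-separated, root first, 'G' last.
Answer: B G

Derivation:
Walk down from root: B -> G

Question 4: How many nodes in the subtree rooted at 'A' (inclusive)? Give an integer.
Subtree rooted at A contains: A, D
Count = 2

Answer: 2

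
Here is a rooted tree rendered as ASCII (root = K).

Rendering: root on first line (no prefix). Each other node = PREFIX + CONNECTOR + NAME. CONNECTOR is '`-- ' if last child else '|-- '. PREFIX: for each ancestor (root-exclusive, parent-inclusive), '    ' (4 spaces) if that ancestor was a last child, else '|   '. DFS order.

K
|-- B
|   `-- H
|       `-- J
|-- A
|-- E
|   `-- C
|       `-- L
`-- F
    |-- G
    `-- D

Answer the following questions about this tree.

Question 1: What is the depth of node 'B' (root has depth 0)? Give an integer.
Answer: 1

Derivation:
Path from root to B: K -> B
Depth = number of edges = 1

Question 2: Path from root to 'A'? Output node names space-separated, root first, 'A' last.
Walk down from root: K -> A

Answer: K A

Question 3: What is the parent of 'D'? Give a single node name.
Answer: F

Derivation:
Scan adjacency: D appears as child of F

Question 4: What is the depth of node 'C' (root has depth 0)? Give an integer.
Path from root to C: K -> E -> C
Depth = number of edges = 2

Answer: 2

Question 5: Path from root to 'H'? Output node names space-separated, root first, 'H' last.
Walk down from root: K -> B -> H

Answer: K B H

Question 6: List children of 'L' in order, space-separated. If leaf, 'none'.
Answer: none

Derivation:
Node L's children (from adjacency): (leaf)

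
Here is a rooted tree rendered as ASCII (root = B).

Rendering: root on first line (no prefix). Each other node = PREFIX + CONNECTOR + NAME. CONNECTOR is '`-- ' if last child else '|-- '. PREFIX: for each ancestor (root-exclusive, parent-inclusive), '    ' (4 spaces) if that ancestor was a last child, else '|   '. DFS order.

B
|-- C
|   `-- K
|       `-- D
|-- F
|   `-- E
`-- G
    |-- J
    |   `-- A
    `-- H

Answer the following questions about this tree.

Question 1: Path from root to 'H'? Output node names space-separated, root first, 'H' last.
Answer: B G H

Derivation:
Walk down from root: B -> G -> H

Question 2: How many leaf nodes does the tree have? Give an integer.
Leaves (nodes with no children): A, D, E, H

Answer: 4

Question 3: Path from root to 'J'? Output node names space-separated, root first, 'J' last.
Answer: B G J

Derivation:
Walk down from root: B -> G -> J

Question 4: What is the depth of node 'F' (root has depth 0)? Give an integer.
Answer: 1

Derivation:
Path from root to F: B -> F
Depth = number of edges = 1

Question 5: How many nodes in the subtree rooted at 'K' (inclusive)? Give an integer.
Answer: 2

Derivation:
Subtree rooted at K contains: D, K
Count = 2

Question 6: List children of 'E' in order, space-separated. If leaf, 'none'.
Answer: none

Derivation:
Node E's children (from adjacency): (leaf)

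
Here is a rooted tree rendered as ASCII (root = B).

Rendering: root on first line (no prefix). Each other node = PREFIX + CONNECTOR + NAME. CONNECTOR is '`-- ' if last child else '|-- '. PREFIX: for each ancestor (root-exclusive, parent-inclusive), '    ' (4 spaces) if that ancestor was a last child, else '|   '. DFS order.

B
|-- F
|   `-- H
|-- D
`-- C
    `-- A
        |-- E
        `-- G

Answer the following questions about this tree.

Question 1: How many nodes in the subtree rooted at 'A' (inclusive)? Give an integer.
Subtree rooted at A contains: A, E, G
Count = 3

Answer: 3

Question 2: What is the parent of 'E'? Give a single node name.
Scan adjacency: E appears as child of A

Answer: A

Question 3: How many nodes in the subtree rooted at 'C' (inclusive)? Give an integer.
Subtree rooted at C contains: A, C, E, G
Count = 4

Answer: 4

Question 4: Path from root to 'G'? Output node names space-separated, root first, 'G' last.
Walk down from root: B -> C -> A -> G

Answer: B C A G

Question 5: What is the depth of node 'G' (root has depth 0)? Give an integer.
Answer: 3

Derivation:
Path from root to G: B -> C -> A -> G
Depth = number of edges = 3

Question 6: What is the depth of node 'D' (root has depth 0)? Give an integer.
Answer: 1

Derivation:
Path from root to D: B -> D
Depth = number of edges = 1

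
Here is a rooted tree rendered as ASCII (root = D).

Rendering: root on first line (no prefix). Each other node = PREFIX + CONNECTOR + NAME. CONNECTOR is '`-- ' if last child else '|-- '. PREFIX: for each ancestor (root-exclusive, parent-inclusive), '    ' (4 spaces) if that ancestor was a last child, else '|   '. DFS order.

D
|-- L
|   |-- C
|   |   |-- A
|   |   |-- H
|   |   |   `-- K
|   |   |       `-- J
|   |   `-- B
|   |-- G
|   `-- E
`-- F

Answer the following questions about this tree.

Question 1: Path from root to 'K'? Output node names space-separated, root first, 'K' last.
Walk down from root: D -> L -> C -> H -> K

Answer: D L C H K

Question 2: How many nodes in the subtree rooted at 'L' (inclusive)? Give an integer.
Answer: 9

Derivation:
Subtree rooted at L contains: A, B, C, E, G, H, J, K, L
Count = 9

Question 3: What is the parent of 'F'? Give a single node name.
Scan adjacency: F appears as child of D

Answer: D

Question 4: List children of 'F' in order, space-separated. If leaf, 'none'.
Answer: none

Derivation:
Node F's children (from adjacency): (leaf)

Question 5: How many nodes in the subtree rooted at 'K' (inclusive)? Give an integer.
Answer: 2

Derivation:
Subtree rooted at K contains: J, K
Count = 2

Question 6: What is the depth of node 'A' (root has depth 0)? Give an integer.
Answer: 3

Derivation:
Path from root to A: D -> L -> C -> A
Depth = number of edges = 3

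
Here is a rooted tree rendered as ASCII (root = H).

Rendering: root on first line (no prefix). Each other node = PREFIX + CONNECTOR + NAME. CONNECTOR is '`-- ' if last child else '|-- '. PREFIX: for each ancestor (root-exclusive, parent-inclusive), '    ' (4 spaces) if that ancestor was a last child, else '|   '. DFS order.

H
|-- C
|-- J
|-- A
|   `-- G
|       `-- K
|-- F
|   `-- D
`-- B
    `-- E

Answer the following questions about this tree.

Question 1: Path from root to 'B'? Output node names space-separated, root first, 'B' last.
Answer: H B

Derivation:
Walk down from root: H -> B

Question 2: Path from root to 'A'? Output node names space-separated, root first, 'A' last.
Walk down from root: H -> A

Answer: H A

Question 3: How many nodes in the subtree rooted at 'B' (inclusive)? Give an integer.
Subtree rooted at B contains: B, E
Count = 2

Answer: 2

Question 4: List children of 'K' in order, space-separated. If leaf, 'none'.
Node K's children (from adjacency): (leaf)

Answer: none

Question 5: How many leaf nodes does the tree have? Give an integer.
Answer: 5

Derivation:
Leaves (nodes with no children): C, D, E, J, K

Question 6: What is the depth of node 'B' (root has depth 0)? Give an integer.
Path from root to B: H -> B
Depth = number of edges = 1

Answer: 1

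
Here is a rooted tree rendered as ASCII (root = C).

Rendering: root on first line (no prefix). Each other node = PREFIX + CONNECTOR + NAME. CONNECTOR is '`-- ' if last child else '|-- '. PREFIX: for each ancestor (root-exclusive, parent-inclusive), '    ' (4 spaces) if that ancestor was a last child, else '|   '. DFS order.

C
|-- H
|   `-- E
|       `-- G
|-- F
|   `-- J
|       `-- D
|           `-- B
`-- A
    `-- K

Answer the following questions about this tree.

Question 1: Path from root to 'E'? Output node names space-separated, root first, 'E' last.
Answer: C H E

Derivation:
Walk down from root: C -> H -> E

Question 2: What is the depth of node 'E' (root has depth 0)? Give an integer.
Path from root to E: C -> H -> E
Depth = number of edges = 2

Answer: 2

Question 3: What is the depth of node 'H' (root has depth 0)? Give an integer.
Answer: 1

Derivation:
Path from root to H: C -> H
Depth = number of edges = 1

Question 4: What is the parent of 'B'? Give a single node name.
Scan adjacency: B appears as child of D

Answer: D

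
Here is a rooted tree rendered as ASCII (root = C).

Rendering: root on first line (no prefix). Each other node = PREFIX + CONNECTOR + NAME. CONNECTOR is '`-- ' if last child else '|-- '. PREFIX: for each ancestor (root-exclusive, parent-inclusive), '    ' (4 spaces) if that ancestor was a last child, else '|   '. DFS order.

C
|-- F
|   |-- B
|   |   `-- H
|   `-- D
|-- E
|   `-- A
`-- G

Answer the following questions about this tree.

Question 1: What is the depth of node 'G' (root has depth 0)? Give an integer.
Path from root to G: C -> G
Depth = number of edges = 1

Answer: 1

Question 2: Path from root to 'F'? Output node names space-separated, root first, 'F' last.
Answer: C F

Derivation:
Walk down from root: C -> F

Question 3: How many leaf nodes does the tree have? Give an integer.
Answer: 4

Derivation:
Leaves (nodes with no children): A, D, G, H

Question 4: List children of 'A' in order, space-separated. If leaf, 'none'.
Answer: none

Derivation:
Node A's children (from adjacency): (leaf)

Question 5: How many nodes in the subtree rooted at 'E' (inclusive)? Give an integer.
Answer: 2

Derivation:
Subtree rooted at E contains: A, E
Count = 2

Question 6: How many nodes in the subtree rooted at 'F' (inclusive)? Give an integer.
Answer: 4

Derivation:
Subtree rooted at F contains: B, D, F, H
Count = 4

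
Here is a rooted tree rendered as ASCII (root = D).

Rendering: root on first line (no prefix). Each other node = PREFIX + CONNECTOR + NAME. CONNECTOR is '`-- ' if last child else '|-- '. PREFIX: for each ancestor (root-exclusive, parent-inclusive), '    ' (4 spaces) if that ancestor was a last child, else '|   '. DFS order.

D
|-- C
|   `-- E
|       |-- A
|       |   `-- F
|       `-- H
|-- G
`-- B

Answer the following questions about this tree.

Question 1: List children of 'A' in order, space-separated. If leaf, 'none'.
Node A's children (from adjacency): F

Answer: F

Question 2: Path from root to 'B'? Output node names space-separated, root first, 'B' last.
Walk down from root: D -> B

Answer: D B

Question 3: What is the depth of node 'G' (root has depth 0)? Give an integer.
Path from root to G: D -> G
Depth = number of edges = 1

Answer: 1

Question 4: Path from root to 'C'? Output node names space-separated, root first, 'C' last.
Answer: D C

Derivation:
Walk down from root: D -> C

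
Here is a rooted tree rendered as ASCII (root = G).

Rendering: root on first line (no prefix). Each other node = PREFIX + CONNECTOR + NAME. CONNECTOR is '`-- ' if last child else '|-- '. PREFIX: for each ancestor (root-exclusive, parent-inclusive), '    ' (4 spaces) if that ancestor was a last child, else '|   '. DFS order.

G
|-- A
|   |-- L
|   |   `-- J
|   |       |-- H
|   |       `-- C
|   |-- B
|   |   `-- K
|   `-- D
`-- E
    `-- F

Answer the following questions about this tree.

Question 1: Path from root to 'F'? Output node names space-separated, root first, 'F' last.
Walk down from root: G -> E -> F

Answer: G E F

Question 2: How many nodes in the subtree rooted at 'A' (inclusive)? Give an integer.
Subtree rooted at A contains: A, B, C, D, H, J, K, L
Count = 8

Answer: 8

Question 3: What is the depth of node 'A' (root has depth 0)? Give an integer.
Answer: 1

Derivation:
Path from root to A: G -> A
Depth = number of edges = 1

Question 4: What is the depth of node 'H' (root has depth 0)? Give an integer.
Answer: 4

Derivation:
Path from root to H: G -> A -> L -> J -> H
Depth = number of edges = 4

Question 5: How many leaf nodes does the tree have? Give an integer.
Answer: 5

Derivation:
Leaves (nodes with no children): C, D, F, H, K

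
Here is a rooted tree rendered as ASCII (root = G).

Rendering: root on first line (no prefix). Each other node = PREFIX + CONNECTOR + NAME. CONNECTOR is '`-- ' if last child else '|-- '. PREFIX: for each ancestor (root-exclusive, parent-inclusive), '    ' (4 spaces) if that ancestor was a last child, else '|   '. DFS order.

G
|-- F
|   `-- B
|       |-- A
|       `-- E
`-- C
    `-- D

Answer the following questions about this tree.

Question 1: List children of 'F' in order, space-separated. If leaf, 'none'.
Answer: B

Derivation:
Node F's children (from adjacency): B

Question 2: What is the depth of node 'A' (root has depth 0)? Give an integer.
Answer: 3

Derivation:
Path from root to A: G -> F -> B -> A
Depth = number of edges = 3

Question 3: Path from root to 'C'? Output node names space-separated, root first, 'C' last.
Walk down from root: G -> C

Answer: G C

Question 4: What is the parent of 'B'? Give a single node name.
Scan adjacency: B appears as child of F

Answer: F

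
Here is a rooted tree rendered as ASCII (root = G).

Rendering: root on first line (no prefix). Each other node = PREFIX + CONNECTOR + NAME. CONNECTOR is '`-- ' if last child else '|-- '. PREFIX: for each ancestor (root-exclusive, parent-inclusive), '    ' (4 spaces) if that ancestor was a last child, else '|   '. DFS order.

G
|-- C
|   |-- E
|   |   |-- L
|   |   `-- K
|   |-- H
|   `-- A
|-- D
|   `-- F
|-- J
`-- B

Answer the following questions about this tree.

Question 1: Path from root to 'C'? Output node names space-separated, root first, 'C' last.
Answer: G C

Derivation:
Walk down from root: G -> C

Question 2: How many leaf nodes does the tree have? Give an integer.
Answer: 7

Derivation:
Leaves (nodes with no children): A, B, F, H, J, K, L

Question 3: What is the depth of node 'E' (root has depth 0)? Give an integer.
Answer: 2

Derivation:
Path from root to E: G -> C -> E
Depth = number of edges = 2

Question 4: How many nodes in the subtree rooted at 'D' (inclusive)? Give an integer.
Answer: 2

Derivation:
Subtree rooted at D contains: D, F
Count = 2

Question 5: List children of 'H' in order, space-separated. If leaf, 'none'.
Node H's children (from adjacency): (leaf)

Answer: none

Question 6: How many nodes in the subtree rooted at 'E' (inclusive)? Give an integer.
Answer: 3

Derivation:
Subtree rooted at E contains: E, K, L
Count = 3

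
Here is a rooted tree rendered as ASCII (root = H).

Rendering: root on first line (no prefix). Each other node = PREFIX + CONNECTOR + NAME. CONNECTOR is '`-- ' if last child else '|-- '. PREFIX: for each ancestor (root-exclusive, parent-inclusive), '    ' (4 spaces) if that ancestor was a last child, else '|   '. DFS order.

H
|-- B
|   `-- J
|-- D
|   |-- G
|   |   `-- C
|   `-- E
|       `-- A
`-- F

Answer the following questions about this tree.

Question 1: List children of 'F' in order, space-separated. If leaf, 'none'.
Answer: none

Derivation:
Node F's children (from adjacency): (leaf)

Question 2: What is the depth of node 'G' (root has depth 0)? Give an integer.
Answer: 2

Derivation:
Path from root to G: H -> D -> G
Depth = number of edges = 2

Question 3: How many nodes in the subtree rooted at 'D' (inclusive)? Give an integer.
Answer: 5

Derivation:
Subtree rooted at D contains: A, C, D, E, G
Count = 5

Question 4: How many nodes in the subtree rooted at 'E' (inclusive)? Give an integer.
Answer: 2

Derivation:
Subtree rooted at E contains: A, E
Count = 2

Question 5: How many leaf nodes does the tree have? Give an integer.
Leaves (nodes with no children): A, C, F, J

Answer: 4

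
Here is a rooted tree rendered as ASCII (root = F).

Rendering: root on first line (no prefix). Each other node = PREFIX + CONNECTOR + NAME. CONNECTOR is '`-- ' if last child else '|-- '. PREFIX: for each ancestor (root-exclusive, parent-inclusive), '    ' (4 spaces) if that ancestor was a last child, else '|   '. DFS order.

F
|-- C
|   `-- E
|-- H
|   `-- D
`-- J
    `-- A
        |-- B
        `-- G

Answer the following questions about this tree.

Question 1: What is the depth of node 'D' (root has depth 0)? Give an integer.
Path from root to D: F -> H -> D
Depth = number of edges = 2

Answer: 2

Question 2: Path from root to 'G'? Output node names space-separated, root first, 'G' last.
Walk down from root: F -> J -> A -> G

Answer: F J A G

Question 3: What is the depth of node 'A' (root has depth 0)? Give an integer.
Answer: 2

Derivation:
Path from root to A: F -> J -> A
Depth = number of edges = 2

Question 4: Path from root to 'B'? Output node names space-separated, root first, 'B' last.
Walk down from root: F -> J -> A -> B

Answer: F J A B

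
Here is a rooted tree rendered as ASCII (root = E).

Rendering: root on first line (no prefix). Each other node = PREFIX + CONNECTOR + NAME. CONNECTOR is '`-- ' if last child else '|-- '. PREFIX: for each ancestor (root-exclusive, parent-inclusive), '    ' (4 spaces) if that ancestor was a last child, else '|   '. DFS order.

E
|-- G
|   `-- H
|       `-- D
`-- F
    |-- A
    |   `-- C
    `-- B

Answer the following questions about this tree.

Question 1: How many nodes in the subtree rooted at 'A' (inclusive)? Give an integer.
Answer: 2

Derivation:
Subtree rooted at A contains: A, C
Count = 2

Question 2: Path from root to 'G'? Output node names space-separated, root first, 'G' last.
Answer: E G

Derivation:
Walk down from root: E -> G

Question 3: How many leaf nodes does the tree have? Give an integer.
Leaves (nodes with no children): B, C, D

Answer: 3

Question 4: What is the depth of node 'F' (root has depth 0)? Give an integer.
Answer: 1

Derivation:
Path from root to F: E -> F
Depth = number of edges = 1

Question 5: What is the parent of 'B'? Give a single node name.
Scan adjacency: B appears as child of F

Answer: F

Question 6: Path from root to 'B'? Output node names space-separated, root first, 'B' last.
Walk down from root: E -> F -> B

Answer: E F B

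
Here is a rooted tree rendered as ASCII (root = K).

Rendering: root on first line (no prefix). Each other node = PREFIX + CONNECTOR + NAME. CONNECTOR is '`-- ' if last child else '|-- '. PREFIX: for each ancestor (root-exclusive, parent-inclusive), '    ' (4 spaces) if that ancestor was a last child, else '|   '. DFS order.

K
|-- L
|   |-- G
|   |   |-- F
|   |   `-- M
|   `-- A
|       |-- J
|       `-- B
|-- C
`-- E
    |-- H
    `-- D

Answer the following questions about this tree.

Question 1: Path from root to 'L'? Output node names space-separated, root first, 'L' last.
Walk down from root: K -> L

Answer: K L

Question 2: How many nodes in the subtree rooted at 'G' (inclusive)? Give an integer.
Answer: 3

Derivation:
Subtree rooted at G contains: F, G, M
Count = 3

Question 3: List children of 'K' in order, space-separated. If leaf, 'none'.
Answer: L C E

Derivation:
Node K's children (from adjacency): L, C, E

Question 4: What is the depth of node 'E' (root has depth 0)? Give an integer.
Path from root to E: K -> E
Depth = number of edges = 1

Answer: 1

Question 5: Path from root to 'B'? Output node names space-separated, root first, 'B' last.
Walk down from root: K -> L -> A -> B

Answer: K L A B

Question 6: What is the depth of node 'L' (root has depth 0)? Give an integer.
Answer: 1

Derivation:
Path from root to L: K -> L
Depth = number of edges = 1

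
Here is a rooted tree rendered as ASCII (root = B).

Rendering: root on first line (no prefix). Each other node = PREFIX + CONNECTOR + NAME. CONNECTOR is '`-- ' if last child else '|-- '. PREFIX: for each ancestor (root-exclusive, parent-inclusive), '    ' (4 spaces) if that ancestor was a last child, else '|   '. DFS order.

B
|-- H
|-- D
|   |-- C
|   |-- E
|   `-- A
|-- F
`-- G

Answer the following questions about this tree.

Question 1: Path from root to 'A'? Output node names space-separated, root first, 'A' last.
Answer: B D A

Derivation:
Walk down from root: B -> D -> A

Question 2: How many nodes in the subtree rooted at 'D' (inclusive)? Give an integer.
Answer: 4

Derivation:
Subtree rooted at D contains: A, C, D, E
Count = 4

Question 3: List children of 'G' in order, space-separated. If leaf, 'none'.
Answer: none

Derivation:
Node G's children (from adjacency): (leaf)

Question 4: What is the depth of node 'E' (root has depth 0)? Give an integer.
Path from root to E: B -> D -> E
Depth = number of edges = 2

Answer: 2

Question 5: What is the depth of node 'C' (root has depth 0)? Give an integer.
Answer: 2

Derivation:
Path from root to C: B -> D -> C
Depth = number of edges = 2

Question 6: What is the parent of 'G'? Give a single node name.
Scan adjacency: G appears as child of B

Answer: B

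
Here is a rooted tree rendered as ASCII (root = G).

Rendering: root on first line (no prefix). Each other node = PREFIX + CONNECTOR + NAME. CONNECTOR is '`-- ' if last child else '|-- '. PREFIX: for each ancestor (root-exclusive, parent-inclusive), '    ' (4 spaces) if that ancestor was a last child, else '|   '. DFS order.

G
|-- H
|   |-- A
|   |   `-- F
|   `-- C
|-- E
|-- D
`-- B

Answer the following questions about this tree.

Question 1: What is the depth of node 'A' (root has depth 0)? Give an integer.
Path from root to A: G -> H -> A
Depth = number of edges = 2

Answer: 2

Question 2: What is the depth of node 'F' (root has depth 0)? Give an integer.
Answer: 3

Derivation:
Path from root to F: G -> H -> A -> F
Depth = number of edges = 3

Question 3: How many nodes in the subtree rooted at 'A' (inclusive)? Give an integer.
Answer: 2

Derivation:
Subtree rooted at A contains: A, F
Count = 2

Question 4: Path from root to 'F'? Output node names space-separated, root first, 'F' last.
Answer: G H A F

Derivation:
Walk down from root: G -> H -> A -> F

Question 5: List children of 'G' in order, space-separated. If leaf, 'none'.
Node G's children (from adjacency): H, E, D, B

Answer: H E D B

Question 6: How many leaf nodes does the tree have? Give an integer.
Leaves (nodes with no children): B, C, D, E, F

Answer: 5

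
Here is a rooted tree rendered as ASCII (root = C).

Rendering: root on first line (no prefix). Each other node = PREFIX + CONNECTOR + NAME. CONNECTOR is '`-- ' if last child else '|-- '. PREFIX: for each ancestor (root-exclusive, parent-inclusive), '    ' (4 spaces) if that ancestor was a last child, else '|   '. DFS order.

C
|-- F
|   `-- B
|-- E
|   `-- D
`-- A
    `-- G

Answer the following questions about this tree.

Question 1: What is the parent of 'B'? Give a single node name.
Answer: F

Derivation:
Scan adjacency: B appears as child of F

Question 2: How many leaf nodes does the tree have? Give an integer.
Answer: 3

Derivation:
Leaves (nodes with no children): B, D, G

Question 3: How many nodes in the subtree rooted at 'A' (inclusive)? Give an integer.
Subtree rooted at A contains: A, G
Count = 2

Answer: 2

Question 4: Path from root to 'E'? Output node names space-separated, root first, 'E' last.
Answer: C E

Derivation:
Walk down from root: C -> E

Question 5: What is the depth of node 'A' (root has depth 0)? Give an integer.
Path from root to A: C -> A
Depth = number of edges = 1

Answer: 1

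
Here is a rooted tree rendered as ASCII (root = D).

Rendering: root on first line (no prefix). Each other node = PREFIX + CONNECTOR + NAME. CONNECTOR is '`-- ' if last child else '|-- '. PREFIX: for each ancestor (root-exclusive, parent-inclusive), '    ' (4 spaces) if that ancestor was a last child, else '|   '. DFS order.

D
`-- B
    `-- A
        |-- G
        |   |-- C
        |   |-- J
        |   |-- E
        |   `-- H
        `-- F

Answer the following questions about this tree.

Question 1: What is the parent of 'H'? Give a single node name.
Answer: G

Derivation:
Scan adjacency: H appears as child of G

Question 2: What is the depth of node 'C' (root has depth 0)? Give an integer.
Answer: 4

Derivation:
Path from root to C: D -> B -> A -> G -> C
Depth = number of edges = 4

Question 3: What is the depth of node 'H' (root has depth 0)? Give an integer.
Answer: 4

Derivation:
Path from root to H: D -> B -> A -> G -> H
Depth = number of edges = 4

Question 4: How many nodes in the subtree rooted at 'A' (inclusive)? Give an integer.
Answer: 7

Derivation:
Subtree rooted at A contains: A, C, E, F, G, H, J
Count = 7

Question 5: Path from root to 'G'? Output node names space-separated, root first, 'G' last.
Answer: D B A G

Derivation:
Walk down from root: D -> B -> A -> G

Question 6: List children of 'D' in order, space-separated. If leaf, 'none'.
Answer: B

Derivation:
Node D's children (from adjacency): B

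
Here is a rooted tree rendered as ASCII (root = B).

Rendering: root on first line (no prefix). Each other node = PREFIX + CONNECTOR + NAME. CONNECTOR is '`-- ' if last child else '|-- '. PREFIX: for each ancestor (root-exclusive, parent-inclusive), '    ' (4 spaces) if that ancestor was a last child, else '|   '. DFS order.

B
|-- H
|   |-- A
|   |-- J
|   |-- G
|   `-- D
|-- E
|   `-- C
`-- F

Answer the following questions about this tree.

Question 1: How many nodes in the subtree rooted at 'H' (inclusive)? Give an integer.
Answer: 5

Derivation:
Subtree rooted at H contains: A, D, G, H, J
Count = 5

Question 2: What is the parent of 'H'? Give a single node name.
Answer: B

Derivation:
Scan adjacency: H appears as child of B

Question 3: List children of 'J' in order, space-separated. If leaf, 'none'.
Answer: none

Derivation:
Node J's children (from adjacency): (leaf)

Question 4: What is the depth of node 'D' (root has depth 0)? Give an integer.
Answer: 2

Derivation:
Path from root to D: B -> H -> D
Depth = number of edges = 2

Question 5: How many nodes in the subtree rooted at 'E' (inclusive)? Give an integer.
Answer: 2

Derivation:
Subtree rooted at E contains: C, E
Count = 2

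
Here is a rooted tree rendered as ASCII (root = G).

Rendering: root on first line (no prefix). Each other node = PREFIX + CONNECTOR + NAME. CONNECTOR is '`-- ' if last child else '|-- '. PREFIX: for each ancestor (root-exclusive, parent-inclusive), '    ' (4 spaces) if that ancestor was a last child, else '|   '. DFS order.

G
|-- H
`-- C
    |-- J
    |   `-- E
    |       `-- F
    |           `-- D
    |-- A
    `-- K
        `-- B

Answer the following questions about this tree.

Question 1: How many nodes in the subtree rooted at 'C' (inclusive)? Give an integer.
Subtree rooted at C contains: A, B, C, D, E, F, J, K
Count = 8

Answer: 8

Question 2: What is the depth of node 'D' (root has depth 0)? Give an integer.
Answer: 5

Derivation:
Path from root to D: G -> C -> J -> E -> F -> D
Depth = number of edges = 5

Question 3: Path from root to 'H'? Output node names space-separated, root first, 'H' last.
Walk down from root: G -> H

Answer: G H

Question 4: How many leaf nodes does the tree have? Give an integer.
Answer: 4

Derivation:
Leaves (nodes with no children): A, B, D, H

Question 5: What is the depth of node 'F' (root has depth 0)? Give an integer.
Answer: 4

Derivation:
Path from root to F: G -> C -> J -> E -> F
Depth = number of edges = 4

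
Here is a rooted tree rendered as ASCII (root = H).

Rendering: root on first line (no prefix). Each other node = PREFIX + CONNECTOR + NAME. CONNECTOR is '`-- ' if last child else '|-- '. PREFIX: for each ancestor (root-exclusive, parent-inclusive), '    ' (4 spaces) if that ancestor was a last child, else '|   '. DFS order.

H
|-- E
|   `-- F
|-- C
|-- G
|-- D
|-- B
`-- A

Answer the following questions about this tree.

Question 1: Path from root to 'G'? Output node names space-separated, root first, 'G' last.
Walk down from root: H -> G

Answer: H G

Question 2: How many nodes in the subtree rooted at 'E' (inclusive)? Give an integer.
Answer: 2

Derivation:
Subtree rooted at E contains: E, F
Count = 2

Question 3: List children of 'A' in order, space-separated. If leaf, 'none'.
Answer: none

Derivation:
Node A's children (from adjacency): (leaf)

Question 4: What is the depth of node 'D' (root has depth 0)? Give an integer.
Answer: 1

Derivation:
Path from root to D: H -> D
Depth = number of edges = 1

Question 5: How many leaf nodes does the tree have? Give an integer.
Leaves (nodes with no children): A, B, C, D, F, G

Answer: 6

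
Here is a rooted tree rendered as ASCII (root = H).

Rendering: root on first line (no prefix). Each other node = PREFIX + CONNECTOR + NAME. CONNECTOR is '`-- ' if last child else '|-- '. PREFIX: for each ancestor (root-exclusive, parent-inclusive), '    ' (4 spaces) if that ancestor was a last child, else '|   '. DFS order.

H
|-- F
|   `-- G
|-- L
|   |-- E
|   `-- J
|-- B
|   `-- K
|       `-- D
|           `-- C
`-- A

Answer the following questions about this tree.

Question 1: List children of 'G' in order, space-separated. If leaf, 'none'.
Answer: none

Derivation:
Node G's children (from adjacency): (leaf)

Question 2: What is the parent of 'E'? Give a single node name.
Answer: L

Derivation:
Scan adjacency: E appears as child of L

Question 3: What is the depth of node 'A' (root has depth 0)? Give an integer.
Path from root to A: H -> A
Depth = number of edges = 1

Answer: 1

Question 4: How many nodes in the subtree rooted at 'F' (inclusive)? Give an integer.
Answer: 2

Derivation:
Subtree rooted at F contains: F, G
Count = 2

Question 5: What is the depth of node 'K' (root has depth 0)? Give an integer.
Path from root to K: H -> B -> K
Depth = number of edges = 2

Answer: 2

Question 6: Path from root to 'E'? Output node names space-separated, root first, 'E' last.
Walk down from root: H -> L -> E

Answer: H L E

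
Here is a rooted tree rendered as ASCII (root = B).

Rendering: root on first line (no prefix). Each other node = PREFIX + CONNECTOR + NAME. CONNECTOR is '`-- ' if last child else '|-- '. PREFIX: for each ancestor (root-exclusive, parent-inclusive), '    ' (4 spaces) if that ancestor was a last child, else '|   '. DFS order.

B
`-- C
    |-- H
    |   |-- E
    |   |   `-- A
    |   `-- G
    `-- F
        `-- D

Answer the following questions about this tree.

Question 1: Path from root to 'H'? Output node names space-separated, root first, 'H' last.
Answer: B C H

Derivation:
Walk down from root: B -> C -> H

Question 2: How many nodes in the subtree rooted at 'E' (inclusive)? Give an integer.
Answer: 2

Derivation:
Subtree rooted at E contains: A, E
Count = 2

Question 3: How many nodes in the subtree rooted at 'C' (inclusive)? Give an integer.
Answer: 7

Derivation:
Subtree rooted at C contains: A, C, D, E, F, G, H
Count = 7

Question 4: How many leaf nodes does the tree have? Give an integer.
Answer: 3

Derivation:
Leaves (nodes with no children): A, D, G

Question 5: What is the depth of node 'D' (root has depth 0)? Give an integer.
Path from root to D: B -> C -> F -> D
Depth = number of edges = 3

Answer: 3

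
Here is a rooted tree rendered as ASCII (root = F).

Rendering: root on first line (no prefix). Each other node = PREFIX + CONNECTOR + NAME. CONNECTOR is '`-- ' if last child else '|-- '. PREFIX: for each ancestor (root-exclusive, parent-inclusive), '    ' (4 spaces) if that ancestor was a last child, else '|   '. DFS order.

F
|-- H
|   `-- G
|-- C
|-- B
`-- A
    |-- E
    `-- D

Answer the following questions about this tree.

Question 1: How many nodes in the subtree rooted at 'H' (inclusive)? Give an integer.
Answer: 2

Derivation:
Subtree rooted at H contains: G, H
Count = 2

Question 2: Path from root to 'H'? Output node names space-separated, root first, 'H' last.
Walk down from root: F -> H

Answer: F H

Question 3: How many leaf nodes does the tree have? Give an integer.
Answer: 5

Derivation:
Leaves (nodes with no children): B, C, D, E, G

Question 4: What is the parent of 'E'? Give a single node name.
Answer: A

Derivation:
Scan adjacency: E appears as child of A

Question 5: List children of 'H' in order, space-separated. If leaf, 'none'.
Answer: G

Derivation:
Node H's children (from adjacency): G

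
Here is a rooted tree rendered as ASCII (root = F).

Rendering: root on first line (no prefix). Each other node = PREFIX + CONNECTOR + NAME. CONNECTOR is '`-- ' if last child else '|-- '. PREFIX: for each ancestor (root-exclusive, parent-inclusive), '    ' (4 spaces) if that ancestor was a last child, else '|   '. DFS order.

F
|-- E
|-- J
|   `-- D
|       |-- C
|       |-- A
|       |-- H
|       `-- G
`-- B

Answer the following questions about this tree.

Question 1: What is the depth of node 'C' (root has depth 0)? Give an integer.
Answer: 3

Derivation:
Path from root to C: F -> J -> D -> C
Depth = number of edges = 3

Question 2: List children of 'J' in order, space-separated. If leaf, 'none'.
Answer: D

Derivation:
Node J's children (from adjacency): D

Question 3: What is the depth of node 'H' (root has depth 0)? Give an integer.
Path from root to H: F -> J -> D -> H
Depth = number of edges = 3

Answer: 3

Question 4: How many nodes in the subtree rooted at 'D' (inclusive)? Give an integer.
Answer: 5

Derivation:
Subtree rooted at D contains: A, C, D, G, H
Count = 5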